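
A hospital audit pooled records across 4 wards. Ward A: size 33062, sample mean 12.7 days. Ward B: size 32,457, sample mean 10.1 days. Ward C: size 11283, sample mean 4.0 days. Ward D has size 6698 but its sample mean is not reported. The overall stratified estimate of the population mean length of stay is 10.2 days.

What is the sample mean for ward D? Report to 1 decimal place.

8.8

Σ Nₕx̄ₕ = N·μ, so 6698·x̄_D = 83500·10.2 − (33062·12.7 + 32457·10.1 + 11283·4.0).
= 851700 − 792835.1 = 58864.9.
x̄_D = 58864.9 / 6698 = 8.788... → 8.8.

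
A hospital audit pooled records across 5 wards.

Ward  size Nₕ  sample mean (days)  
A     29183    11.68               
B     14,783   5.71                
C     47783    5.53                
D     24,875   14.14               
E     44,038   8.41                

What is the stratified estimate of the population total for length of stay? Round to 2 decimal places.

Estimate total by summing Nₕ·x̄ₕ over strata.
29183·11.68 + 14783·5.71 + 47783·5.53 + 24875·14.14 + 44038·8.41 = 340857.44 + 84410.93 + 264239.99 + 351732.5 + 370359.58 = 1411600.44.

1411600.44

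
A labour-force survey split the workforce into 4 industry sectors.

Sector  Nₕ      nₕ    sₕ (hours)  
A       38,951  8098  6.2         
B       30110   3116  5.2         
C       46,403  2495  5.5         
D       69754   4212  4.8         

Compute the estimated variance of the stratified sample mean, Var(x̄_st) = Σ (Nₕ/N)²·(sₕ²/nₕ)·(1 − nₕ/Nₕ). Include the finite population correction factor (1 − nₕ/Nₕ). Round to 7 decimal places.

0.0018209

N = 185218. Term for each stratum: Wₕ²sₕ²/nₕ·(1−nₕ/Nₕ).
Var(x̄_st) = 0.0001662858 + 0.0002055989 + 0.0007200757 + 0.0007289816 = 0.0018209420 → 0.0018209.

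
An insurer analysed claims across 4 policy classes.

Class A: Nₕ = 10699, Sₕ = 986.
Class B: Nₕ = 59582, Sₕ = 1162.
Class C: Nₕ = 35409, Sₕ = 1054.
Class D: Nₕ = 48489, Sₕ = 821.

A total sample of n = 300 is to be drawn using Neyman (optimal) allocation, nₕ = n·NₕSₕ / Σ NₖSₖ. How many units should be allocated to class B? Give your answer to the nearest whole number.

132

A: NₕSₕ = 10699·986 = 10549214
B: NₕSₕ = 59582·1162 = 69234284
C: NₕSₕ = 35409·1054 = 37321086
D: NₕSₕ = 48489·821 = 39809469
Σ NₕSₕ = 156914053.
n_B = 300·69234284/156914053 = 132.367... → 132.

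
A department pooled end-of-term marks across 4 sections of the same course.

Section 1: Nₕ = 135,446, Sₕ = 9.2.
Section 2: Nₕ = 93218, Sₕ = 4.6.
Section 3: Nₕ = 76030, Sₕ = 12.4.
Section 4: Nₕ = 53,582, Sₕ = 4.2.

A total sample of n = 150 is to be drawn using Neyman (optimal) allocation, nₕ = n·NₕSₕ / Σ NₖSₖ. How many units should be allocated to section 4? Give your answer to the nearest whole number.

Σ NₕSₕ = 135446·9.2 + 93218·4.6 + 76030·12.4 + 53582·4.2 = 2842722.4.
Share for 4: 225044.4/2842722.4 = 0.07917.
n_4 = 150 × 0.07917 = 11.875... → 12.

12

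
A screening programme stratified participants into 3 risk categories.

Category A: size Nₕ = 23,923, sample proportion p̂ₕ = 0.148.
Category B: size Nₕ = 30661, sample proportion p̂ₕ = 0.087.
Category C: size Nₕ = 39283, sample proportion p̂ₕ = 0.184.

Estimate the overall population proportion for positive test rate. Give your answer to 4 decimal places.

0.1431

N = 23923 + 30661 + 39283 = 93867.
Overall proportion = Σ (Nₕ/N)·p̂ₕ.
Σ Nₕp̂ₕ = 3540.604 + 2667.507 + 7228.072 = 13436.183.
13436.183 / 93867 = 0.143141... → 0.1431.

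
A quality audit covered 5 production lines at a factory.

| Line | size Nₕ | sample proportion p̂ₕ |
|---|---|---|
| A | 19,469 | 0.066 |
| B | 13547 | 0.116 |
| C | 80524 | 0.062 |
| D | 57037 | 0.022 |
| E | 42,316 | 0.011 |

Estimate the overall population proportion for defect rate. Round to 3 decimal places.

Wₕ = Nₕ/N with N = 212893: 0.0914, 0.0636, 0.3782, 0.2679, 0.1988.
p̂_st = 0.0914·0.066 + 0.0636·0.116 + 0.3782·0.062 + 0.2679·0.022 + 0.1988·0.011 ≈ 0.04495... → 0.045.

0.045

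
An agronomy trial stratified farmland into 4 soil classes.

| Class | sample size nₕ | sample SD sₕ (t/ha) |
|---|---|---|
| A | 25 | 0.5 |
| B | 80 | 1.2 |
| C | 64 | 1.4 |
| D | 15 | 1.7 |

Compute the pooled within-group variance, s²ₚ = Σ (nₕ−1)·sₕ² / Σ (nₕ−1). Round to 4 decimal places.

1.5761

Degrees of freedom: 24 + 79 + 63 + 14 = 180.
Σ(nₕ−1)sₕ² = 24·0.25 + 79·1.44 + 63·1.96 + 14·2.89 = 283.7.
s²ₚ = 283.7 / 180 = 1.576111... → 1.5761.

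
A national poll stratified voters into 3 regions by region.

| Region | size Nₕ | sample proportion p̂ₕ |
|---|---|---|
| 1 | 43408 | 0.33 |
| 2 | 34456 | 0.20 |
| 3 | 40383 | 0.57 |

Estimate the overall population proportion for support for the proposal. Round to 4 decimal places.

N = 43408 + 34456 + 40383 = 118247.
Overall proportion = Σ (Nₕ/N)·p̂ₕ.
Σ Nₕp̂ₕ = 14324.64 + 6891.2 + 23018.31 = 44234.15.
44234.15 / 118247 = 0.374083... → 0.3741.

0.3741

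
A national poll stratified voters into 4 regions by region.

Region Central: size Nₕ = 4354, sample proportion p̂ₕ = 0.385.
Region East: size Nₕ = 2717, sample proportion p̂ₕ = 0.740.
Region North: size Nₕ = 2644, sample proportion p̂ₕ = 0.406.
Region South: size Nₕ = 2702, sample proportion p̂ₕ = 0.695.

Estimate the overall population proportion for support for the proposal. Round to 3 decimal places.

0.535

Wₕ = Nₕ/N with N = 12417: 0.3506, 0.2188, 0.2129, 0.2176.
p̂_st = 0.3506·0.385 + 0.2188·0.740 + 0.2129·0.406 + 0.2176·0.695 ≈ 0.53461... → 0.535.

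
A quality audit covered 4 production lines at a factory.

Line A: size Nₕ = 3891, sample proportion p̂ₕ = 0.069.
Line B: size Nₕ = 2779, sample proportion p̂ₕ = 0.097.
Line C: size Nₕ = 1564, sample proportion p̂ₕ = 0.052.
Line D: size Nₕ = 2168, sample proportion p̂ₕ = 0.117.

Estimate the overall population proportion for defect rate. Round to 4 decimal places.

N = 3891 + 2779 + 1564 + 2168 = 10402.
Overall proportion = Σ (Nₕ/N)·p̂ₕ.
Σ Nₕp̂ₕ = 268.479 + 269.563 + 81.328 + 253.656 = 873.026.
873.026 / 10402 = 0.083929... → 0.0839.

0.0839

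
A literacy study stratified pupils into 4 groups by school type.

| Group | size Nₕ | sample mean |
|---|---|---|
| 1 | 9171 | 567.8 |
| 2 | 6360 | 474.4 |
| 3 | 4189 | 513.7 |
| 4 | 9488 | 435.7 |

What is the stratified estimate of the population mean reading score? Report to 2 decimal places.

496.79

x̄_st = (Σ Nₕx̄ₕ) / (Σ Nₕ) = (9171·567.8 + 6360·474.4 + 4189·513.7 + 9488·435.7) / 29208
= 14510288.7 / 29208 = 496.7916... → 496.79.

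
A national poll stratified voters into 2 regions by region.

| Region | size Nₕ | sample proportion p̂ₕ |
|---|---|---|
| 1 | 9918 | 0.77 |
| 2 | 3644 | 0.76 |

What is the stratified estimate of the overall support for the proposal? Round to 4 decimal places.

0.7673

N = 9918 + 3644 = 13562.
Overall proportion = Σ (Nₕ/N)·p̂ₕ.
Σ Nₕp̂ₕ = 7636.86 + 2769.44 = 10406.3.
10406.3 / 13562 = 0.767313... → 0.7673.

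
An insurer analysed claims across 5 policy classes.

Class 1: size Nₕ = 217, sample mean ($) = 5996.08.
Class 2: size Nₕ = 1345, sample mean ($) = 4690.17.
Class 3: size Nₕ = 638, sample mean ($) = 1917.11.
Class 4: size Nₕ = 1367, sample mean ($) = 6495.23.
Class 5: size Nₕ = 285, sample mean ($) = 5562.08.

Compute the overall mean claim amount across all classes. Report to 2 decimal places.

N = 3852; weights Wₕ = Nₕ/N = (0.0563, 0.3492, 0.1656, 0.3549, 0.0740).
x̄_st = Σ Wₕ·x̄ₕ = 0.0563·5996.08 + 0.3492·4690.17 + 0.1656·1917.11 + 0.3549·6495.23 + 0.0740·5562.08 ≈ 5009.5318...
→ 5009.53.

5009.53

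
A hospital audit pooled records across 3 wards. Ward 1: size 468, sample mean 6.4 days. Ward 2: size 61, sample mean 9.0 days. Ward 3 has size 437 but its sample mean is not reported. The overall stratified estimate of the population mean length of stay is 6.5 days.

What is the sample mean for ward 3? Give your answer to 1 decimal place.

6.3

N = 468 + 61 + 437 = 966.
Overall total = μ·N = 6.5·966 = 6279.
Subtract the known strata: 468·6.4 + 61·9.0 = 3544.2.
Remaining total for ward 3: 6279 − 3544.2 = 2734.8.
Divide by its size: 2734.8 / 437 = 6.258... → 6.3.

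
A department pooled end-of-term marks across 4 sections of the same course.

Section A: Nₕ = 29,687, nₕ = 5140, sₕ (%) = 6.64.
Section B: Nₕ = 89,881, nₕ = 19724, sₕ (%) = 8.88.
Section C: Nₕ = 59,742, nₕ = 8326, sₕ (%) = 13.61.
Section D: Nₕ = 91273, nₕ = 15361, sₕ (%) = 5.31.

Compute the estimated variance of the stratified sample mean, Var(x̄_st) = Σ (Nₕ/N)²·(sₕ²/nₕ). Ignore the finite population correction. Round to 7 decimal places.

0.0018378

N = 270583. Term for each stratum: Wₕ²sₕ²/nₕ.
Var(x̄_st) = 0.0001032535 + 0.0004411291 + 0.0010845219 + 0.0002088590 = 0.0018377635 → 0.0018378.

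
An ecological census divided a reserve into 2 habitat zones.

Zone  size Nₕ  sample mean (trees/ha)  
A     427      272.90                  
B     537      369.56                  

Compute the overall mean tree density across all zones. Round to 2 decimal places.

326.74

N = 427 + 537 = 964.
The stratified mean weights each stratum mean by its population share Nₕ/N.
Σ Nₕx̄ₕ = 427·272.90 + 537·369.56 = 116528.3 + 198453.72 = 314982.02.
Divide by N: 314982.02 / 964 = 326.7448... → 326.74.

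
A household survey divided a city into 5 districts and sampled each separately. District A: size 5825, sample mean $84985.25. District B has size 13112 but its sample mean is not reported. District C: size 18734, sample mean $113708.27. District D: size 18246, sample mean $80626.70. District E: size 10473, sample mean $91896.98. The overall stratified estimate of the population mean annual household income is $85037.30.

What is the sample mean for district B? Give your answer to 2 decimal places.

Σ Nₕx̄ₕ = N·μ, so 13112·x̄_B = 66390·85037.30 − (5825·84985.25 + 18734·113708.27 + 18246·80626.70 + 10473·91896.98).
= 5645626347 − 5058801651.17 = 586824695.83.
x̄_B = 586824695.83 / 13112 = 44754.7816... → 44754.78.

44754.78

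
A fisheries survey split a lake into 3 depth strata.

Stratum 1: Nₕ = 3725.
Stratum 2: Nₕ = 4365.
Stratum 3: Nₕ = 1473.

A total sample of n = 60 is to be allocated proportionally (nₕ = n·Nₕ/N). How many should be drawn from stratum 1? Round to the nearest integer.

N = 3725 + 4365 + 1473 = 9563.
n_1 = 60·3725/9563 = 23.371... → 23.

23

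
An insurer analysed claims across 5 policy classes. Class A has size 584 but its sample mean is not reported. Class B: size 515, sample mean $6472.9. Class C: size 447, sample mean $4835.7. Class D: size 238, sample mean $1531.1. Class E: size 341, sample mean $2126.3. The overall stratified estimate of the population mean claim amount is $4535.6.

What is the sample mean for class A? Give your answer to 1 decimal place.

5228.7

Σ Nₕx̄ₕ = N·μ, so 584·x̄_A = 2125·4535.6 − (515·6472.9 + 447·4835.7 + 238·1531.1 + 341·2126.3).
= 9638150 − 6584571.5 = 3053578.5.
x̄_A = 3053578.5 / 584 = 5228.730... → 5228.7.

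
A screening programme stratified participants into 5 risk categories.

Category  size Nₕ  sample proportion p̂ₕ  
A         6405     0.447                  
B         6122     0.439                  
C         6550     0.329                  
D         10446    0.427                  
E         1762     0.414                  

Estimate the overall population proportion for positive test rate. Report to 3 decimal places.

0.412

N = 6405 + 6122 + 6550 + 10446 + 1762 = 31285.
Overall proportion = Σ (Nₕ/N)·p̂ₕ.
Σ Nₕp̂ₕ = 2863.035 + 2687.558 + 2154.95 + 4460.442 + 729.468 = 12895.453.
12895.453 / 31285 = 0.41219... → 0.412.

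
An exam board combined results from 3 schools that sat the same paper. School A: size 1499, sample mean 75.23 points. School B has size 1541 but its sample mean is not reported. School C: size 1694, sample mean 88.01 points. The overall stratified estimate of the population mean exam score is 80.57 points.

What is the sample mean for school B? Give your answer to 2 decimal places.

77.59

N = 1499 + 1541 + 1694 = 4734.
Overall total = μ·N = 80.57·4734 = 381418.38.
Subtract the known strata: 1499·75.23 + 1694·88.01 = 261858.71.
Remaining total for school B: 381418.38 − 261858.71 = 119559.67.
Divide by its size: 119559.67 / 1541 = 77.5858... → 77.59.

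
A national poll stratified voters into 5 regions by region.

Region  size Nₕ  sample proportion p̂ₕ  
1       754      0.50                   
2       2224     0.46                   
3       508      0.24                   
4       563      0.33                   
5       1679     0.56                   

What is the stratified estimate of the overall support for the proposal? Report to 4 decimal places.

N = 754 + 2224 + 508 + 563 + 1679 = 5728.
Overall proportion = Σ (Nₕ/N)·p̂ₕ.
Σ Nₕp̂ₕ = 377 + 1023.04 + 121.92 + 185.79 + 940.24 = 2647.99.
2647.99 / 5728 = 0.462289... → 0.4623.

0.4623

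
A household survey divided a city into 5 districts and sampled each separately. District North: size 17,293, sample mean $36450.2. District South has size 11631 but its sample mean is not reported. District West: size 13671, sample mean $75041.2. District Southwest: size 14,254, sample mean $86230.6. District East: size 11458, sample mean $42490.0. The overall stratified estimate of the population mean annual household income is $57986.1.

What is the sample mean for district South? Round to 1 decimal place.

N = 17293 + 11631 + 13671 + 14254 + 11458 = 68307.
Overall total = μ·N = 57986.1·68307 = 3960856532.7.
Subtract the known strata: 17293·36450.2 + 13671·75041.2 + 14254·86230.6 + 11458·42490.0 = 3372202946.2.
Remaining total for district South: 3960856532.7 − 3372202946.2 = 588653586.5.
Divide by its size: 588653586.5 / 11631 = 50610.746... → 50610.7.

50610.7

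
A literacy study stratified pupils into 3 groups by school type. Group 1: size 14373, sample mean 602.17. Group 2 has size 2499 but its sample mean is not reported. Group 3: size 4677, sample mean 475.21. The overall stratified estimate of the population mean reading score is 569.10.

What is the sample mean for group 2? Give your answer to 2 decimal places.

554.62

N = 14373 + 2499 + 4677 = 21549.
Overall total = μ·N = 569.10·21549 = 12263535.9.
Subtract the known strata: 14373·602.17 + 4677·475.21 = 10877546.58.
Remaining total for group 2: 12263535.9 − 10877546.58 = 1385989.32.
Divide by its size: 1385989.32 / 2499 = 554.6176... → 554.62.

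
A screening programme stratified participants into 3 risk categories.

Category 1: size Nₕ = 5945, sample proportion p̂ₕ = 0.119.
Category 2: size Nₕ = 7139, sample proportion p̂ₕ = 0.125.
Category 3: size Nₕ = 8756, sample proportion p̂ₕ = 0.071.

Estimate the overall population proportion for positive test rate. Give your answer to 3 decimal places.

N = 5945 + 7139 + 8756 = 21840.
Overall proportion = Σ (Nₕ/N)·p̂ₕ.
Σ Nₕp̂ₕ = 707.455 + 892.375 + 621.676 = 2221.506.
2221.506 / 21840 = 0.10172... → 0.102.

0.102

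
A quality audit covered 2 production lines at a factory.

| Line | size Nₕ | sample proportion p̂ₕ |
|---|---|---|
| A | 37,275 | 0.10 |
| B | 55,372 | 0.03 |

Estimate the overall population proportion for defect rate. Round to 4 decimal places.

Wₕ = Nₕ/N with N = 92647: 0.4023, 0.5977.
p̂_st = 0.4023·0.10 + 0.5977·0.03 ≈ 0.058163... → 0.0582.

0.0582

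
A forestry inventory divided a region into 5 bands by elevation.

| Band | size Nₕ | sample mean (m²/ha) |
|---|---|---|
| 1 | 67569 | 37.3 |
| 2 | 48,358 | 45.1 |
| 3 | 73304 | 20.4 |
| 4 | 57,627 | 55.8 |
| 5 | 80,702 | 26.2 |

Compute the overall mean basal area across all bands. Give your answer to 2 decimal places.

x̄_st = (Σ Nₕx̄ₕ) / (Σ Nₕ) = (67569·37.3 + 48358·45.1 + 73304·20.4 + 57627·55.8 + 80702·26.2) / 327560
= 11526650.1 / 327560 = 35.1894... → 35.19.

35.19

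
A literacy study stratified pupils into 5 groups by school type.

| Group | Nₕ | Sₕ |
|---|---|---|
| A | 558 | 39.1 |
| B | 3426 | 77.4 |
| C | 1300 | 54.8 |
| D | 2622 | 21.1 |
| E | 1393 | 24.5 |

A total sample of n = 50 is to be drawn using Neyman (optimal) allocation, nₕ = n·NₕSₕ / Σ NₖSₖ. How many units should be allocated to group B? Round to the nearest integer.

30

Σ NₕSₕ = 558·39.1 + 3426·77.4 + 1300·54.8 + 2622·21.1 + 1393·24.5 = 447682.9.
Share for B: 265172.4/447682.9 = 0.59232.
n_B = 50 × 0.59232 = 29.616... → 30.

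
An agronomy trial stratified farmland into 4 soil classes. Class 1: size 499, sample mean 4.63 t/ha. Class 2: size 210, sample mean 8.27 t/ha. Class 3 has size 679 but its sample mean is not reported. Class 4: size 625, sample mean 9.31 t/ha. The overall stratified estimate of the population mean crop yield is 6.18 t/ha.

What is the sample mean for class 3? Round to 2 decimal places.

3.79

Σ Nₕx̄ₕ = N·μ, so 679·x̄_3 = 2013·6.18 − (499·4.63 + 210·8.27 + 625·9.31).
= 12440.34 − 9865.82 = 2574.52.
x̄_3 = 2574.52 / 679 = 3.7916... → 3.79.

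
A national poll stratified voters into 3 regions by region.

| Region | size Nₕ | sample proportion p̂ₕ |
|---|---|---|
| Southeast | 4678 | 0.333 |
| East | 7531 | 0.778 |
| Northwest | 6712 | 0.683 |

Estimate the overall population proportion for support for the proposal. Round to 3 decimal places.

0.634

Wₕ = Nₕ/N with N = 18921: 0.2472, 0.3980, 0.3547.
p̂_st = 0.2472·0.333 + 0.3980·0.778 + 0.3547·0.683 ≈ 0.63428... → 0.634.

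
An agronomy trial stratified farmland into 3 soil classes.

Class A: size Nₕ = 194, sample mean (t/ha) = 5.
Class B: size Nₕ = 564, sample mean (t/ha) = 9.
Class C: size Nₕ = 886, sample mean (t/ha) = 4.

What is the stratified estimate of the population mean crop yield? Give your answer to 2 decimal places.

x̄_st = (Σ Nₕx̄ₕ) / (Σ Nₕ) = (194·5 + 564·9 + 886·4) / 1644
= 9590 / 1644 = 5.8333... → 5.83.

5.83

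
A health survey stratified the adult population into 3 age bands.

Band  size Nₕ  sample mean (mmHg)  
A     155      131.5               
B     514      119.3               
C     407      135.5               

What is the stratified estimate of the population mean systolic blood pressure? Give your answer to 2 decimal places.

127.19

N = 155 + 514 + 407 = 1076.
The stratified mean weights each stratum mean by its population share Nₕ/N.
Σ Nₕx̄ₕ = 155·131.5 + 514·119.3 + 407·135.5 = 20382.5 + 61320.2 + 55148.5 = 136851.2.
Divide by N: 136851.2 / 1076 = 127.1851... → 127.19.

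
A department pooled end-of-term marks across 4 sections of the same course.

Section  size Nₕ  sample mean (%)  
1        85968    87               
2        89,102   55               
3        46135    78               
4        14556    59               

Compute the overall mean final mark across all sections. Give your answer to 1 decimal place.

N = 85968 + 89102 + 46135 + 14556 = 235761.
Overall mean = Σ (Nₕ/N)·x̄ₕ — weight by population share, not a simple average.
Σ Nₕx̄ₕ = 85968·87 + 89102·55 + 46135·78 + 14556·59 = 7479216 + 4900610 + 3598530 + 858804 = 16837160.
Divide by N: 16837160 / 235761 = 71.416... → 71.4.

71.4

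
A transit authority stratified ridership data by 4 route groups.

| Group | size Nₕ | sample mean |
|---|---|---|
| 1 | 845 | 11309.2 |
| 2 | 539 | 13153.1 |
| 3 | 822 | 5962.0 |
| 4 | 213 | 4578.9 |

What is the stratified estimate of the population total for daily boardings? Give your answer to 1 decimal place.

Population total = Σ Nₕ·x̄ₕ (each stratum's size times its mean).
845·11309.2 + 539·13153.1 + 822·5962.0 + 213·4578.9 = 9556274 + 7089520.9 + 4900764 + 975305.7 = 22521864.6.

22521864.6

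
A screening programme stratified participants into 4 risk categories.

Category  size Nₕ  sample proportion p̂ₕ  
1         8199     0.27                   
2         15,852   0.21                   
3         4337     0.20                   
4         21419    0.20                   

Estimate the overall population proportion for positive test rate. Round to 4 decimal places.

Wₕ = Nₕ/N with N = 49807: 0.1646, 0.3183, 0.0871, 0.4300.
p̂_st = 0.1646·0.27 + 0.3183·0.21 + 0.0871·0.20 + 0.4300·0.20 ≈ 0.214706... → 0.2147.

0.2147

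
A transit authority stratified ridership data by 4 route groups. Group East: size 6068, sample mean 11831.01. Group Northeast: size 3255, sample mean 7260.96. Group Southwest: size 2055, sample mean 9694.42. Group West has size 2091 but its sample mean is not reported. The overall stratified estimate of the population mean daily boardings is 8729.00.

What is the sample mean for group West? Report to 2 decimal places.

1063.55

Σ Nₕx̄ₕ = N·μ, so 2091·x̄_West = 13469·8729.00 − (6068·11831.01 + 3255·7260.96 + 2055·9694.42).
= 117570901 − 115347026.58 = 2223874.42.
x̄_West = 2223874.42 / 2091 = 1063.5459... → 1063.55.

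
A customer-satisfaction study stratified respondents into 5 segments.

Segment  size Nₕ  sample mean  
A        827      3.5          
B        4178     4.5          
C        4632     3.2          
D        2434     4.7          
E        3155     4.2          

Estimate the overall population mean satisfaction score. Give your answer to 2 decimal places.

4.02

N = 827 + 4178 + 4632 + 2434 + 3155 = 15226.
The stratified mean weights each stratum mean by its population share Nₕ/N.
Σ Nₕx̄ₕ = 827·3.5 + 4178·4.5 + 4632·3.2 + 2434·4.7 + 3155·4.2 = 2894.5 + 18801 + 14822.4 + 11439.8 + 13251 = 61208.7.
Divide by N: 61208.7 / 15226 = 4.0200... → 4.02.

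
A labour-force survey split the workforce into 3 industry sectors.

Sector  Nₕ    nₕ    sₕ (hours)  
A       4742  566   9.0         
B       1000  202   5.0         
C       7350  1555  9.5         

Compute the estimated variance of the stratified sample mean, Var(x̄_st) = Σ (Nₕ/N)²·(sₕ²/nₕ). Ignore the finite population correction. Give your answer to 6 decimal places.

N = 13092. Term for each stratum: Wₕ²sₕ²/nₕ.
Var(x̄_st) = 0.018774989 + 0.000722066 + 0.018292771 = 0.037789826 → 0.037790.

0.037790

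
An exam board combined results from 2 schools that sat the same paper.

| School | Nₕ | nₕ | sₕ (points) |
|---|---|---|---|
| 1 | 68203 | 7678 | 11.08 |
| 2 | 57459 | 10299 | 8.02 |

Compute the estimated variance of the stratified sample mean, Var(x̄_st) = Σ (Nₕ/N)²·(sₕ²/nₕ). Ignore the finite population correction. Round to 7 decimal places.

0.0060159

N = 125662. Term for each stratum: Wₕ²sₕ²/nₕ.
Var(x̄_st) = 0.0047101033 + 0.0013057555 = 0.0060158588 → 0.0060159.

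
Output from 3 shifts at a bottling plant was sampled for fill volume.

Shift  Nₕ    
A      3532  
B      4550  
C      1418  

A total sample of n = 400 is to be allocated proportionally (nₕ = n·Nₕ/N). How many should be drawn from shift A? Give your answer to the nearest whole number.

N = 3532 + 4550 + 1418 = 9500.
n_A = 400·3532/9500 = 148.716... → 149.

149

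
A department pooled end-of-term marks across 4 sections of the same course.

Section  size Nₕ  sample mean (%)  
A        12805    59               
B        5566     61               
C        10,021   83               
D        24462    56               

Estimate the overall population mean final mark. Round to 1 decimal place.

x̄_st = (Σ Nₕx̄ₕ) / (Σ Nₕ) = (12805·59 + 5566·61 + 10021·83 + 24462·56) / 52854
= 3296636 / 52854 = 62.372... → 62.4.

62.4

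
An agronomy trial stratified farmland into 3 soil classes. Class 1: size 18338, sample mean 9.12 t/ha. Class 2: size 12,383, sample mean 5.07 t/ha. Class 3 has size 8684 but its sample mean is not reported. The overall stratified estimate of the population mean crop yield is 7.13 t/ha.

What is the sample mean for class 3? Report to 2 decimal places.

Σ Nₕx̄ₕ = N·μ, so 8684·x̄_3 = 39405·7.13 − (18338·9.12 + 12383·5.07).
= 280957.65 − 230024.37 = 50933.28.
x̄_3 = 50933.28 / 8684 = 5.8652... → 5.87.

5.87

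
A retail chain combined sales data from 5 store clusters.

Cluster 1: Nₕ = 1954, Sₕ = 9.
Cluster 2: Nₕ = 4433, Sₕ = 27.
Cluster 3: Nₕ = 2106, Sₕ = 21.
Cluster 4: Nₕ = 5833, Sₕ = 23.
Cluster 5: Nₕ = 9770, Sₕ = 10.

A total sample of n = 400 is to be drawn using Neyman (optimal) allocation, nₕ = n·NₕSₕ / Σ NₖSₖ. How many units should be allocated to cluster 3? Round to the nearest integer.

1: NₕSₕ = 1954·9 = 17586
2: NₕSₕ = 4433·27 = 119691
3: NₕSₕ = 2106·21 = 44226
4: NₕSₕ = 5833·23 = 134159
5: NₕSₕ = 9770·10 = 97700
Σ NₕSₕ = 413362.
n_3 = 400·44226/413362 = 42.796... → 43.

43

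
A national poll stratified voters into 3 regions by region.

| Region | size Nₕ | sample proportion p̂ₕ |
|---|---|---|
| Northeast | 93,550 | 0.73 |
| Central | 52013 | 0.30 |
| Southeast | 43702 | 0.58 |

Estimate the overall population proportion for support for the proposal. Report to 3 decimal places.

Wₕ = Nₕ/N with N = 189265: 0.4943, 0.2748, 0.2309.
p̂_st = 0.4943·0.73 + 0.2748·0.30 + 0.2309·0.58 ≈ 0.57719... → 0.577.

0.577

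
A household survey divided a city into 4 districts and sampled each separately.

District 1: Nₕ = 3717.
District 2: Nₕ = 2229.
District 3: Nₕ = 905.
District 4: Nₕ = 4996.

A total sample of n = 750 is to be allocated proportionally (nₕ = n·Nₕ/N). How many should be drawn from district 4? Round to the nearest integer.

Share of district 4 = 4996/11847 = 0.42171.
Allocate 750 × 0.42171 = 316.283... → 316.

316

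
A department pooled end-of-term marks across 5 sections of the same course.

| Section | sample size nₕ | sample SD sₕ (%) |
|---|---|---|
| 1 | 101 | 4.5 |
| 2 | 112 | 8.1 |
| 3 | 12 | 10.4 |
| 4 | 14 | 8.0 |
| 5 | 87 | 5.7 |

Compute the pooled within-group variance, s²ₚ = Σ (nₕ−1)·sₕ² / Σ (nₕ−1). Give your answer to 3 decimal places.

Degrees of freedom: 100 + 111 + 11 + 13 + 86 = 321.
Σ(nₕ−1)sₕ² = 100·20.25 + 111·65.61 + 11·108.16 + 13·64 + 86·32.49 = 14123.61.
s²ₚ = 14123.61 / 321 = 43.99879... → 43.999.

43.999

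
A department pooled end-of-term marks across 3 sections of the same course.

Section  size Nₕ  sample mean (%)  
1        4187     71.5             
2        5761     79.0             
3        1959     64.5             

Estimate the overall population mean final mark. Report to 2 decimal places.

x̄_st = (Σ Nₕx̄ₕ) / (Σ Nₕ) = (4187·71.5 + 5761·79.0 + 1959·64.5) / 11907
= 880845 / 11907 = 73.9771... → 73.98.

73.98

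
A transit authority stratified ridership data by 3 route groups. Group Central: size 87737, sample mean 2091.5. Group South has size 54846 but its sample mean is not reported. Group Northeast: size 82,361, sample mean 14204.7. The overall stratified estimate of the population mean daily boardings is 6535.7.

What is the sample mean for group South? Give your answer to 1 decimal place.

2128.7

N = 87737 + 54846 + 82361 = 224944.
Overall total = μ·N = 6535.7·224944 = 1470166500.8.
Subtract the known strata: 87737·2091.5 + 82361·14204.7 = 1353415232.2.
Remaining total for group South: 1470166500.8 − 1353415232.2 = 116751268.6.
Divide by its size: 116751268.6 / 54846 = 2128.711... → 2128.7.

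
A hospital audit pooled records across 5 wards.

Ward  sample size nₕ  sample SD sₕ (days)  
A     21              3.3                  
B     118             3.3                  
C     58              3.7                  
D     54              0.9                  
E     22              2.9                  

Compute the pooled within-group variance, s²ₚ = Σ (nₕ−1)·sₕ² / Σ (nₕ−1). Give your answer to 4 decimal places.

Degrees of freedom: 20 + 117 + 57 + 53 + 21 = 268.
Σ(nₕ−1)sₕ² = 20·10.89 + 117·10.89 + 57·13.69 + 53·0.81 + 21·8.41 = 2491.8.
s²ₚ = 2491.8 / 268 = 9.297761... → 9.2978.

9.2978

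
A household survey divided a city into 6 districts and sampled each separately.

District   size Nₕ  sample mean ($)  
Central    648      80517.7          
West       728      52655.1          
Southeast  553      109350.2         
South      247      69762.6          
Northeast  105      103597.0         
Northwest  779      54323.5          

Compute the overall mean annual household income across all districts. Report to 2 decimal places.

72354.93

x̄_st = (Σ Nₕx̄ₕ) / (Σ Nₕ) = (648·80517.7 + 728·52655.1 + 553·109350.2 + 247·69762.6 + 105·103597.0 + 779·54323.5) / 3060
= 221406096.7 / 3060 = 72354.9336... → 72354.93.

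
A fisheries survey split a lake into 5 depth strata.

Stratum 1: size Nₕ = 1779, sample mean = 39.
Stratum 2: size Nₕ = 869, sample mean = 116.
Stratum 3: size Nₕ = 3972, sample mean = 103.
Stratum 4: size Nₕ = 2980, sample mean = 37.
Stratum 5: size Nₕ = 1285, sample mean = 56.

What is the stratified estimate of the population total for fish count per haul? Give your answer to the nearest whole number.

1: 1779·39 = 69381
2: 869·116 = 100804
3: 3972·103 = 409116
4: 2980·37 = 110260
5: 1285·56 = 71960
τ̂ = Σ Nₕx̄ₕ = 761521.

761521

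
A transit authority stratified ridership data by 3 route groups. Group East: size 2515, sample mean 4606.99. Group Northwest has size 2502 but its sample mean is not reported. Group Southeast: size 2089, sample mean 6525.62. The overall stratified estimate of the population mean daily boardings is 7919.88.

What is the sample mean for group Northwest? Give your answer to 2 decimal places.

Σ Nₕx̄ₕ = N·μ, so 2502·x̄_Northwest = 7106·7919.88 − (2515·4606.99 + 2089·6525.62).
= 56278667.28 − 25218600.03 = 31060067.25.
x̄_Northwest = 31060067.25 / 2502 = 12414.0956... → 12414.10.

12414.10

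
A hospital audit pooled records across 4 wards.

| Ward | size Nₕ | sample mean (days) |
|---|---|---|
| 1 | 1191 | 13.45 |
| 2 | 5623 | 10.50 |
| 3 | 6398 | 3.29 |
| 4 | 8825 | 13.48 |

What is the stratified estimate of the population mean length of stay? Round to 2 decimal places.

9.76

N = 22037; weights Wₕ = Nₕ/N = (0.0540, 0.2552, 0.2903, 0.4005).
x̄_st = Σ Wₕ·x̄ₕ = 0.0540·13.45 + 0.2552·10.50 + 0.2903·3.29 + 0.4005·13.48 ≈ 9.7595...
→ 9.76.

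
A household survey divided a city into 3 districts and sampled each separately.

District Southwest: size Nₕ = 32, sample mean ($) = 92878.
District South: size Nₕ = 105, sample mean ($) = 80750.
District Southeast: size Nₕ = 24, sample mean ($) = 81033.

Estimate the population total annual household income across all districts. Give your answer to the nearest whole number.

13395638

Southwest: 32·92878 = 2972096
South: 105·80750 = 8478750
Southeast: 24·81033 = 1944792
τ̂ = Σ Nₕx̄ₕ = 13395638.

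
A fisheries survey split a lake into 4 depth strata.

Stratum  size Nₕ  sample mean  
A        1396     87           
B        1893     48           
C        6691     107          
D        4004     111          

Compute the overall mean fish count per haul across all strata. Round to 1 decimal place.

N = 13984; weights Wₕ = Nₕ/N = (0.0998, 0.1354, 0.4785, 0.2863).
x̄_st = Σ Wₕ·x̄ₕ = 0.0998·87 + 0.1354·48 + 0.4785·107 + 0.2863·111 ≈ 98.162...
→ 98.2.

98.2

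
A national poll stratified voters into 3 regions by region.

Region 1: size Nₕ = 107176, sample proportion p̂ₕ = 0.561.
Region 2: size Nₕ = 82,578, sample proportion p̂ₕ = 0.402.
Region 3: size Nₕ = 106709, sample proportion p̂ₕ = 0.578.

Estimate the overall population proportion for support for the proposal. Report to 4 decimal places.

0.5228

N = 107176 + 82578 + 106709 = 296463.
Overall proportion = Σ (Nₕ/N)·p̂ₕ.
Σ Nₕp̂ₕ = 60125.736 + 33196.356 + 61677.802 = 154999.894.
154999.894 / 296463 = 0.522830... → 0.5228.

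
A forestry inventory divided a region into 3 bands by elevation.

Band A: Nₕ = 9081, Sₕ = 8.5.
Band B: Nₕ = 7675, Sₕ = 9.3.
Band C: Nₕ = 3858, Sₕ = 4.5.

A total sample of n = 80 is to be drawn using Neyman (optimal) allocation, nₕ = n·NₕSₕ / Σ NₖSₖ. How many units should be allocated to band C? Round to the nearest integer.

8

Σ NₕSₕ = 9081·8.5 + 7675·9.3 + 3858·4.5 = 165927.
Share for C: 17361/165927 = 0.10463.
n_C = 80 × 0.10463 = 8.370... → 8.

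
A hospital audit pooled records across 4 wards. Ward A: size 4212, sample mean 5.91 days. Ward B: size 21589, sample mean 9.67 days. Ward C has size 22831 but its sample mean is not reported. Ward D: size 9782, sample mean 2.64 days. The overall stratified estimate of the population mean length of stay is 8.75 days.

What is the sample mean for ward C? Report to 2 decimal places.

11.02

N = 4212 + 21589 + 22831 + 9782 = 58414.
Overall total = μ·N = 8.75·58414 = 511122.5.
Subtract the known strata: 4212·5.91 + 21589·9.67 + 9782·2.64 = 259483.03.
Remaining total for ward C: 511122.5 − 259483.03 = 251639.47.
Divide by its size: 251639.47 / 22831 = 11.0218... → 11.02.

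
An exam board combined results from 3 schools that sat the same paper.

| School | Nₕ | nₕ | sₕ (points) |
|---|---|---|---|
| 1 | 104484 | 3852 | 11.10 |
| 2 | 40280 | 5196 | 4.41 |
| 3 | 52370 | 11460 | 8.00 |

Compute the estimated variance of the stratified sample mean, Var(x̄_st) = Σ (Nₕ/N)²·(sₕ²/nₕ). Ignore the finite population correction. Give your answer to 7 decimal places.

N = 197134; Wₕ = Nₕ/N.
school 1: (104484/197134)²·11.10²/3852 = 0.0089853747
school 2: (40280/197134)²·4.41²/5196 = 0.0001562658
school 3: (52370/197134)²·8.00²/11460 = 0.0003941281
Sum = 0.0095357686 → 0.0095358.

0.0095358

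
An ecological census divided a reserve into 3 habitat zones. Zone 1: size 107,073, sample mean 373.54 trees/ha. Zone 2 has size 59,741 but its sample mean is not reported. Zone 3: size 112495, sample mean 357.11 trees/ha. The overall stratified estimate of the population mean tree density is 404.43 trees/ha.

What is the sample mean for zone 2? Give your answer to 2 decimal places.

Σ Nₕx̄ₕ = N·μ, so 59741·x̄_2 = 279309·404.43 − (107073·373.54 + 112495·357.11).
= 112960938.87 − 80169137.87 = 32791801.
x̄_2 = 32791801 / 59741 = 548.8994... → 548.90.

548.90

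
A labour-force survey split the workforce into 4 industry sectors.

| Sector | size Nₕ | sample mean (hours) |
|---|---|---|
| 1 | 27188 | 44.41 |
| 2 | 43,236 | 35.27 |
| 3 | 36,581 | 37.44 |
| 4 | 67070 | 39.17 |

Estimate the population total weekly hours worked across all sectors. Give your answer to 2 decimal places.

1: 27188·44.41 = 1207419.08
2: 43236·35.27 = 1524933.72
3: 36581·37.44 = 1369592.64
4: 67070·39.17 = 2627131.9
τ̂ = Σ Nₕx̄ₕ = 6729077.34.

6729077.34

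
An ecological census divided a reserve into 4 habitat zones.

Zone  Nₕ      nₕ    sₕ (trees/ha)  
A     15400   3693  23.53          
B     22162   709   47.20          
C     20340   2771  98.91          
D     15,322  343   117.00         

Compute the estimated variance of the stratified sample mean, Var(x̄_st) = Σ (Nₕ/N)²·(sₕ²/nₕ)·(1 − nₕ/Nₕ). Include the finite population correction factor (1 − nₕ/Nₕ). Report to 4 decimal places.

N = 73224. Term for each stratum: Wₕ²sₕ²/nₕ·(1−nₕ/Nₕ).
Var(x̄_st) = 0.0050411 + 0.2786300 + 0.2353071 + 1.7083190 = 2.2272972 → 2.2273.

2.2273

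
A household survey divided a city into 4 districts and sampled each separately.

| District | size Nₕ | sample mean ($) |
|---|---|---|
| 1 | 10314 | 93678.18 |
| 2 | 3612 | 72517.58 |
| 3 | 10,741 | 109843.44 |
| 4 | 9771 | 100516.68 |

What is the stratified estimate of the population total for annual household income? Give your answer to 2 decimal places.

1: 10314·93678.18 = 966196748.52
2: 3612·72517.58 = 261933498.96
3: 10741·109843.44 = 1179828389.04
4: 9771·100516.68 = 982148480.28
τ̂ = Σ Nₕx̄ₕ = 3390107116.80.

3390107116.80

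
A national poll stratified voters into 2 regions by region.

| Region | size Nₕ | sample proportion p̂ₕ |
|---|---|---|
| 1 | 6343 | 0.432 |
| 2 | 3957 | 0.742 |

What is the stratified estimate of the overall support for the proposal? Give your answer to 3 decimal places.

0.551

N = 6343 + 3957 = 10300.
Overall proportion = Σ (Nₕ/N)·p̂ₕ.
Σ Nₕp̂ₕ = 2740.176 + 2936.094 = 5676.27.
5676.27 / 10300 = 0.55109... → 0.551.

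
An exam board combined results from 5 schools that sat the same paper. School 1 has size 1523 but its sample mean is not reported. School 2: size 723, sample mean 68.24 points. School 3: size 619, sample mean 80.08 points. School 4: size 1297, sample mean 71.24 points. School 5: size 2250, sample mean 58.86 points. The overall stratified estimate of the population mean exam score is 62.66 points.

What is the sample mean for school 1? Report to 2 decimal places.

N = 1523 + 723 + 619 + 1297 + 2250 = 6412.
Overall total = μ·N = 62.66·6412 = 401775.92.
Subtract the known strata: 723·68.24 + 619·80.08 + 1297·71.24 + 2250·58.86 = 323740.32.
Remaining total for school 1: 401775.92 − 323740.32 = 78035.6.
Divide by its size: 78035.6 / 1523 = 51.2381... → 51.24.

51.24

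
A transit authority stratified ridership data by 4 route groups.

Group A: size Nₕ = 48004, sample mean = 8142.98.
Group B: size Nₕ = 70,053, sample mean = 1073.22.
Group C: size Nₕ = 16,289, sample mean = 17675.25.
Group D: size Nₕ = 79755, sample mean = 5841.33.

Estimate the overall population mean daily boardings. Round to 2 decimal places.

5697.62

N = 214101; weights Wₕ = Nₕ/N = (0.2242, 0.3272, 0.0761, 0.3725).
x̄_st = Σ Wₕ·x̄ₕ = 0.2242·8142.98 + 0.3272·1073.22 + 0.0761·17675.25 + 0.3725·5841.33 ≈ 5697.6161...
→ 5697.62.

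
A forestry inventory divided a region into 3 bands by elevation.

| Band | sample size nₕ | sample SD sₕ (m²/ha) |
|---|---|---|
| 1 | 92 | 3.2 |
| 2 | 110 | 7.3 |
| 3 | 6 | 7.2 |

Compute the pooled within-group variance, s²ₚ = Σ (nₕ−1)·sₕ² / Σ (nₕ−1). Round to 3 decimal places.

34.145

Degrees of freedom: 91 + 109 + 5 = 205.
Σ(nₕ−1)sₕ² = 91·10.24 + 109·53.29 + 5·51.84 = 6999.65.
s²ₚ = 6999.65 / 205 = 34.14463... → 34.145.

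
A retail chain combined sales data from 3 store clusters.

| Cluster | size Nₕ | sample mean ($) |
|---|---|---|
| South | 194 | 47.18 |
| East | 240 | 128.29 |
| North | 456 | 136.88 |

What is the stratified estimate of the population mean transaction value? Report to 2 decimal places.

115.01

N = 194 + 240 + 456 = 890.
Overall mean = Σ (Nₕ/N)·x̄ₕ — weight by population share, not a simple average.
Σ Nₕx̄ₕ = 194·47.18 + 240·128.29 + 456·136.88 = 9152.92 + 30789.6 + 62417.28 = 102359.8.
Divide by N: 102359.8 / 890 = 115.0110... → 115.01.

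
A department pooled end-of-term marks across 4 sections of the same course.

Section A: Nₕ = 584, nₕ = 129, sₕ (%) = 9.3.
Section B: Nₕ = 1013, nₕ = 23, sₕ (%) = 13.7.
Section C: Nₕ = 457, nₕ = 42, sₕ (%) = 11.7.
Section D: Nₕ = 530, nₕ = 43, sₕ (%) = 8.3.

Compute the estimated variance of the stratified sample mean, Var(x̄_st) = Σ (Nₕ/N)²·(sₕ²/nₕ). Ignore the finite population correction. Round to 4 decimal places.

N = 2584; Wₕ = Nₕ/N.
section A: (584/2584)²·9.3²/129 = 0.0342466
section B: (1013/2584)²·13.7²/23 = 1.2541433
section C: (457/2584)²·11.7²/42 = 0.1019459
section D: (530/2584)²·8.3²/43 = 0.0673992
Sum = 1.4577349 → 1.4577.

1.4577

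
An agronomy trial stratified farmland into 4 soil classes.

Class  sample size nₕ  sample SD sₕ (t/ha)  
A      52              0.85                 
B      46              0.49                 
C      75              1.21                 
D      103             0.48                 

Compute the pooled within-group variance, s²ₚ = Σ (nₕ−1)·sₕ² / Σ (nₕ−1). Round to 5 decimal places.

0.65991

Degrees of freedom: 51 + 45 + 74 + 102 = 272.
Σ(nₕ−1)sₕ² = 51·0.7225 + 45·0.2401 + 74·1.4641 + 102·0.2304 = 179.4962.
s²ₚ = 179.4962 / 272 = 0.6599125 → 0.65991.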